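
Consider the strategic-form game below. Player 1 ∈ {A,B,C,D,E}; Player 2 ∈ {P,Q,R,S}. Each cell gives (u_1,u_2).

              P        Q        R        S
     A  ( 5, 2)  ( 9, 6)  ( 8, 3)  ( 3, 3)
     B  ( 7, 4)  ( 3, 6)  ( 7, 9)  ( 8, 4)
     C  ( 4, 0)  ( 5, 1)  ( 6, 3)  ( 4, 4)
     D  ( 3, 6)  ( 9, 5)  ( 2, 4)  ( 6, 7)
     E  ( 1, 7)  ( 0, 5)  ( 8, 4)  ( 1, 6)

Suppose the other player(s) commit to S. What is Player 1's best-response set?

P1 best: {B}

u_1(A vs S) = 3
u_1(B vs S) = 8
u_1(C vs S) = 4
u_1(D vs S) = 6
u_1(E vs S) = 1
max payoff 8 at {B}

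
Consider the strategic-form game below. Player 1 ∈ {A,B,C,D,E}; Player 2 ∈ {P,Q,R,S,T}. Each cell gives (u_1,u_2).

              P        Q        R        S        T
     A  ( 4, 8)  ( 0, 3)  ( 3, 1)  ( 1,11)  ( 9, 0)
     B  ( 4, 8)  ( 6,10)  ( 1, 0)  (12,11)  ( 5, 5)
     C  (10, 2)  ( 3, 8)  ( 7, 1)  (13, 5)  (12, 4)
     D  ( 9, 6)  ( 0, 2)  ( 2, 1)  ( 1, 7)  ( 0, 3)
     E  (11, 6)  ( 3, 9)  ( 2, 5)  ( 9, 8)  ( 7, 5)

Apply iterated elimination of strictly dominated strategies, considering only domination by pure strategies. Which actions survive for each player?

P1 drop A (C beats it: P:10>4 Q:3>0 R:7>3 S:13>1 T:12>9)
P1 drop D (C beats it: P:10>9 Q:3>0 R:7>2 S:13>1 T:12>0)
P2 drop P (Q beats it: B:10>8 C:8>2 E:9>6)
P2 drop R (Q beats it: B:10>0 C:8>1 E:9>5)
P2 drop T (Q beats it: B:10>5 C:8>4 E:9>5)
P1 drop E (B beats it: Q:6>3 S:12>9)
P1→{B,C} P2→{Q,S}

IESDS → P1:{B,C} P2:{Q,S}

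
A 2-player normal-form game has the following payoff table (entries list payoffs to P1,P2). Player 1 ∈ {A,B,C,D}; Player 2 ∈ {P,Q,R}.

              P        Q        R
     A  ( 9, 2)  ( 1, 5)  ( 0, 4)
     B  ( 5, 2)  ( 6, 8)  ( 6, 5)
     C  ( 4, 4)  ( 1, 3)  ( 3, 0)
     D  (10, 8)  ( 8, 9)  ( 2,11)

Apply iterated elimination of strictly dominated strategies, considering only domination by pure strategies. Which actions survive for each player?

Survivors P1:{B,D} P2:{Q,R}

P1 drop A (D beats it: P:10>9 Q:8>1 R:2>0)
P1 drop C (B beats it: P:5>4 Q:6>1 R:6>3)
P2 drop P (Q beats it: B:8>2 D:9>8)
P1→{B,D} P2→{Q,R}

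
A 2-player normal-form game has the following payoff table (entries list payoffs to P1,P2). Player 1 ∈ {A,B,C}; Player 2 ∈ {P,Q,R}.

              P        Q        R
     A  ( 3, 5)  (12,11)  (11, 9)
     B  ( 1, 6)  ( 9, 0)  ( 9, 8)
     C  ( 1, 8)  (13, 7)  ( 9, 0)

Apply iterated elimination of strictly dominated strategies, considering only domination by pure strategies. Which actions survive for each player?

IESDS → P1:{A,C} P2:{P,Q}

P1 drop B (A beats it: P:3>1 Q:12>9 R:11>9)
P2 drop R (Q beats it: A:11>9 C:7>0)
P1→{A,C} P2→{P,Q}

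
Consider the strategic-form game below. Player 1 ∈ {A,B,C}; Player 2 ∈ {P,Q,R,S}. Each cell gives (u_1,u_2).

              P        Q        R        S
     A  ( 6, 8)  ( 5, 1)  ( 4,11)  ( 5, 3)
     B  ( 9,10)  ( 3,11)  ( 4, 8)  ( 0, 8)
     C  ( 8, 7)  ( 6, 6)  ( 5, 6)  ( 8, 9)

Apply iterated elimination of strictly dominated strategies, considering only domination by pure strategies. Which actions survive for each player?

P1 drop A (C beats it: P:8>6 Q:6>5 R:5>4 S:8>5)
P2 drop R (P beats it: B:10>8 C:7>6)
P1→{B,C} P2→{P,Q,S}

Survivors P1:{B,C} P2:{P,Q,S}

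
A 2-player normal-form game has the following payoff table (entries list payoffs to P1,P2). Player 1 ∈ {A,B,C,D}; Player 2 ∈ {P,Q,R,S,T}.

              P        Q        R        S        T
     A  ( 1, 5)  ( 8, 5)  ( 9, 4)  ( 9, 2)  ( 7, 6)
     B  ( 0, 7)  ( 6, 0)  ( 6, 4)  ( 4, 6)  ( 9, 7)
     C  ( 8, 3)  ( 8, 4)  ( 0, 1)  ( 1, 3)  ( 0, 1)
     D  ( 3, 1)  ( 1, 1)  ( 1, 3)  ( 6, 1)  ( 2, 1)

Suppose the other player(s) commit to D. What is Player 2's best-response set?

u_2(P vs D) = 1
u_2(Q vs D) = 1
u_2(R vs D) = 3
u_2(S vs D) = 1
u_2(T vs D) = 1
max payoff 3 at {R}

P2 best: {R}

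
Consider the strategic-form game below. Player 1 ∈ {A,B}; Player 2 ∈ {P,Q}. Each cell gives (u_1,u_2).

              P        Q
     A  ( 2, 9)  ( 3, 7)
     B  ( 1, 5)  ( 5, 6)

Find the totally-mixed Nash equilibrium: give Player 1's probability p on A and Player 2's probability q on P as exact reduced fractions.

P1 indiff ⇒ q·2+(1-q)·3 = q·1+(1-q)·5 ⇒ q(1) = (1-q)(2) ⇒ q = 2/3
P2 indiff ⇒ p·9+(1-p)·5 = p·7+(1-p)·6 ⇒ p(2) = (1-p)(1) ⇒ p = 1/3

(p,q) = (1/3, 2/3)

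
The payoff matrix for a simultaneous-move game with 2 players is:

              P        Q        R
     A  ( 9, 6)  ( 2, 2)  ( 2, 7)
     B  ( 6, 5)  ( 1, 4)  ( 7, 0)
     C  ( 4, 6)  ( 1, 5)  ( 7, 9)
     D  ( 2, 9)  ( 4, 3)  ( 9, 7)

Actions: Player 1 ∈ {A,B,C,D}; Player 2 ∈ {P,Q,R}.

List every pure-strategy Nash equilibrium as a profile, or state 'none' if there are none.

Equilibria: none

(A,P): not NE [P2→R gives 7>6]
(A,Q): not NE [P1→D gives 4>2; P2→R gives 7>2]
(A,R): not NE [P1→D gives 9>2]
(B,P): not NE [P1→A gives 9>6]
(B,Q): not NE [P1→D gives 4>1; P2→P gives 5>4]
(B,R): not NE [P1→D gives 9>7; P2→P gives 5>0]
(C,P): not NE [P1→A gives 9>4; P2→R gives 9>6]
(C,Q): not NE [P1→D gives 4>1; P2→R gives 9>5]
(C,R): not NE [P1→D gives 9>7]
(D,P): not NE [P1→A gives 9>2]
(D,Q): not NE [P2→P gives 9>3]
(D,R): not NE [P2→P gives 9>7]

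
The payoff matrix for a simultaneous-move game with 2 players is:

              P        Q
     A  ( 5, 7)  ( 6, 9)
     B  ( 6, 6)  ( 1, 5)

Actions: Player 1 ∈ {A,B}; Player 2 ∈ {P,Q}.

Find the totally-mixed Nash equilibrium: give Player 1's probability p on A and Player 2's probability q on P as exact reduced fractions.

P1 indiff ⇒ q·5+(1-q)·6 = q·6+(1-q)·1 ⇒ q(-1) = (1-q)(-5) ⇒ q = 5/6
P2 indiff ⇒ p·7+(1-p)·6 = p·9+(1-p)·5 ⇒ p(-2) = (1-p)(-1) ⇒ p = 1/3

P1 mixes 1/3 on A; P2 mixes 5/6 on P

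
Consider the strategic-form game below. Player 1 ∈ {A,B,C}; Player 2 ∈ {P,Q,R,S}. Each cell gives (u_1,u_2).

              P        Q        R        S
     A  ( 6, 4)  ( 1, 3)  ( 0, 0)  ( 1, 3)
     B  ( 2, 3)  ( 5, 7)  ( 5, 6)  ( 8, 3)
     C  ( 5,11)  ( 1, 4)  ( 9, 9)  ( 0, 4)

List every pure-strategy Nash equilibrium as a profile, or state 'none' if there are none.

(A,P): NE
(A,Q): not NE [P1→B gives 5>1; P2→P gives 4>3]
(A,R): not NE [P1→C gives 9>0; P2→P gives 4>0]
(A,S): not NE [P1→B gives 8>1; P2→P gives 4>3]
(B,P): not NE [P1→A gives 6>2; P2→Q gives 7>3]
(B,Q): NE
(B,R): not NE [P1→C gives 9>5; P2→Q gives 7>6]
(B,S): not NE [P2→Q gives 7>3]
(C,P): not NE [P1→A gives 6>5]
(C,Q): not NE [P1→B gives 5>1; P2→P gives 11>4]
(C,R): not NE [P2→P gives 11>9]
(C,S): not NE [P1→B gives 8>0; P2→P gives 11>4]

PSNE = {(A,P), (B,Q)}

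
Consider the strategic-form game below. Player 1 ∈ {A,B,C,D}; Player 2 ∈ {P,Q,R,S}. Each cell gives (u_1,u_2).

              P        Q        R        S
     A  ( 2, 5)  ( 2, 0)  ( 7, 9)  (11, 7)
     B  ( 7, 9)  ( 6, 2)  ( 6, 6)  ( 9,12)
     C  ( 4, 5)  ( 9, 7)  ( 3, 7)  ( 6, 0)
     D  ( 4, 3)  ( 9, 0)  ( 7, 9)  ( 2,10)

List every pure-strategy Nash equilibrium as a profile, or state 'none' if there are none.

(A,P): not NE [P1→B gives 7>2; P2→R gives 9>5]
(A,Q): not NE [P1→D gives 9>2; P2→R gives 9>0]
(A,R): NE
(A,S): not NE [P2→R gives 9>7]
(B,P): not NE [P2→S gives 12>9]
(B,Q): not NE [P1→D gives 9>6; P2→S gives 12>2]
(B,R): not NE [P1→D gives 7>6; P2→S gives 12>6]
(B,S): not NE [P1→A gives 11>9]
(C,P): not NE [P1→B gives 7>4; P2→R gives 7>5]
(C,Q): NE
(C,R): not NE [P1→D gives 7>3]
(C,S): not NE [P1→A gives 11>6; P2→R gives 7>0]
(D,P): not NE [P1→B gives 7>4; P2→S gives 10>3]
(D,Q): not NE [P2→S gives 10>0]
(D,R): not NE [P2→S gives 10>9]
(D,S): not NE [P1→A gives 11>2]

Nash profiles: (A,R), (C,Q)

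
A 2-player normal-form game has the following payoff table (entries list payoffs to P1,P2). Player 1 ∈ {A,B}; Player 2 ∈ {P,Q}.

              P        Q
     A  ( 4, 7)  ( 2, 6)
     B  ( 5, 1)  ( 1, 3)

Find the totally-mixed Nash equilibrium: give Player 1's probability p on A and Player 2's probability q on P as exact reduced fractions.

(p,q) = (2/3, 1/2)

P1 indiff ⇒ q·4+(1-q)·2 = q·5+(1-q)·1 ⇒ q(-1) = (1-q)(-1) ⇒ q = 1/2
P2 indiff ⇒ p·7+(1-p)·1 = p·6+(1-p)·3 ⇒ p(1) = (1-p)(2) ⇒ p = 2/3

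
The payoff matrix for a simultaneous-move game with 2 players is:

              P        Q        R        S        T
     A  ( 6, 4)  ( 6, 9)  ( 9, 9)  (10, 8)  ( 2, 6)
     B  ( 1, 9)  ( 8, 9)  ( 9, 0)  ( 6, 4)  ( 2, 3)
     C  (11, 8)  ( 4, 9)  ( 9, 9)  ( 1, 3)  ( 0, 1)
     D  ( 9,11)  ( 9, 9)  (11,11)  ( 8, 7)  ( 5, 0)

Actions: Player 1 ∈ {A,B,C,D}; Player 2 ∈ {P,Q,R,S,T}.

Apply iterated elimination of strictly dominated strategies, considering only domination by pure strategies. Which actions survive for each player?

P1 drop B (D beats it: P:9>1 Q:9>8 R:11>9 S:8>6 T:5>2)
P2 drop S (Q beats it: A:9>8 C:9>3 D:9>7)
P1 drop A (D beats it: P:9>6 Q:9>6 R:11>9 T:5>2)
P2 drop T (P beats it: C:8>1 D:11>0)
P1→{C,D} P2→{P,Q,R}

IESDS → P1:{C,D} P2:{P,Q,R}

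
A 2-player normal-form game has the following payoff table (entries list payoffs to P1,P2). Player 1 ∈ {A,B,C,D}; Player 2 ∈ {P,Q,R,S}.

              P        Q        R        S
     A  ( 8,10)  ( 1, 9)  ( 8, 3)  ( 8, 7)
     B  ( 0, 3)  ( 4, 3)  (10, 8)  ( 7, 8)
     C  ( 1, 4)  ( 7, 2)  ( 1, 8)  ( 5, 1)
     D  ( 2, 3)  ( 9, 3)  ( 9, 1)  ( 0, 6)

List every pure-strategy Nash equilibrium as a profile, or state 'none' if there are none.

PSNE = {(A,P), (B,R)}

(A,P): NE
(A,Q): not NE [P1→D gives 9>1; P2→P gives 10>9]
(A,R): not NE [P1→B gives 10>8; P2→P gives 10>3]
(A,S): not NE [P2→P gives 10>7]
(B,P): not NE [P1→A gives 8>0; P2→S gives 8>3]
(B,Q): not NE [P1→D gives 9>4; P2→S gives 8>3]
(B,R): NE
(B,S): not NE [P1→A gives 8>7]
(C,P): not NE [P1→A gives 8>1; P2→R gives 8>4]
(C,Q): not NE [P1→D gives 9>7; P2→R gives 8>2]
(C,R): not NE [P1→B gives 10>1]
(C,S): not NE [P1→A gives 8>5; P2→R gives 8>1]
(D,P): not NE [P1→A gives 8>2; P2→S gives 6>3]
(D,Q): not NE [P2→S gives 6>3]
(D,R): not NE [P1→B gives 10>9; P2→S gives 6>1]
(D,S): not NE [P1→A gives 8>0]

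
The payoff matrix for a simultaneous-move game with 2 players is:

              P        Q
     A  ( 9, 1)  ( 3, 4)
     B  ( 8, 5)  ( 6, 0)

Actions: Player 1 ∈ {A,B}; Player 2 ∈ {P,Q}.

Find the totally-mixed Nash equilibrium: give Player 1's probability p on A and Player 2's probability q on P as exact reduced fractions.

P1 indiff ⇒ q·9+(1-q)·3 = q·8+(1-q)·6 ⇒ q(1) = (1-q)(3) ⇒ q = 3/4
P2 indiff ⇒ p·1+(1-p)·5 = p·4+(1-p)·0 ⇒ p(-3) = (1-p)(-5) ⇒ p = 5/8

p=5/8, q=3/4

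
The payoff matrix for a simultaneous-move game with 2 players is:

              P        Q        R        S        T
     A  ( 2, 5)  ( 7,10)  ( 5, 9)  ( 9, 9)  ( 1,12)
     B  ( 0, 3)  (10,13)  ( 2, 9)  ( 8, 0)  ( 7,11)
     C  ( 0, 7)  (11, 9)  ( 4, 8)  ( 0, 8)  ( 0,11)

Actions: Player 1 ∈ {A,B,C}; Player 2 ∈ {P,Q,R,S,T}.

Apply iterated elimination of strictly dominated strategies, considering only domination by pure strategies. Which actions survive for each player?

P2 drop P (Q beats it: A:10>5 B:13>3 C:9>7)
P2 drop R (Q beats it: A:10>9 B:13>9 C:9>8)
P2 drop S (Q beats it: A:10>9 B:13>0 C:9>8)
P1 drop A (B beats it: Q:10>7 T:7>1)
P1→{B,C} P2→{Q,T}

Remaining: P1:{B,C} P2:{Q,T}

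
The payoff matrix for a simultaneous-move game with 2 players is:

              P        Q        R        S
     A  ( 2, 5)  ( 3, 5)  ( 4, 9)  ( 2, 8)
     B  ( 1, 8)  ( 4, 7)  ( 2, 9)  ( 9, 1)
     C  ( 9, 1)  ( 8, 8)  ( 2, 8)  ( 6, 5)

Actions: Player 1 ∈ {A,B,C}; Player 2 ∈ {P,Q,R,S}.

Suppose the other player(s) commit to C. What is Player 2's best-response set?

u_2(P vs C) = 1
u_2(Q vs C) = 8
u_2(R vs C) = 8
u_2(S vs C) = 5
max payoff 8 at {Q,R}

P2 best: {Q,R}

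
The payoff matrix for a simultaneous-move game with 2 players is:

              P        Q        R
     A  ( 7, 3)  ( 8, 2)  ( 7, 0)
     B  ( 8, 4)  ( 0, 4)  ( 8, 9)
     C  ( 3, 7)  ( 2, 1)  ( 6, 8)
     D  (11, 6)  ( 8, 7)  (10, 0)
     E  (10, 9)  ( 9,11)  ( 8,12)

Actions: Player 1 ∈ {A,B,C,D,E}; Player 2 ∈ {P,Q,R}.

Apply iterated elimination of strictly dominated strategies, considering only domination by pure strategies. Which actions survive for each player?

P1 drop A (E beats it: P:10>7 Q:9>8 R:8>7)
P1 drop B (D beats it: P:11>8 Q:8>0 R:10>8)
P1 drop C (D beats it: P:11>3 Q:8>2 R:10>6)
P2 drop P (Q beats it: D:7>6 E:11>9)
P1→{D,E} P2→{Q,R}

IESDS → P1:{D,E} P2:{Q,R}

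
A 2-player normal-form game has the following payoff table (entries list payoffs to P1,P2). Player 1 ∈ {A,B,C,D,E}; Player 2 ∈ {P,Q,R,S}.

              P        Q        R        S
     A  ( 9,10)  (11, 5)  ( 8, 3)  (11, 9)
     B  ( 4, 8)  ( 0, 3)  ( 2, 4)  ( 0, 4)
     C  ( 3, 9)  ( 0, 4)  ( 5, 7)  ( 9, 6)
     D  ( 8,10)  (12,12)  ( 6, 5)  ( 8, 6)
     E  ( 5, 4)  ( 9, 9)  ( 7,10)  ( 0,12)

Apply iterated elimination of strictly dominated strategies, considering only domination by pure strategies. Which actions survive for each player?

IESDS → P1:{A,D} P2:{P,Q}

P1 drop B (A beats it: P:9>4 Q:11>0 R:8>2 S:11>0)
P1 drop C (A beats it: P:9>3 Q:11>0 R:8>5 S:11>9)
P1 drop E (A beats it: P:9>5 Q:11>9 R:8>7 S:11>0)
P2 drop R (P beats it: A:10>3 D:10>5)
P2 drop S (P beats it: A:10>9 D:10>6)
P1→{A,D} P2→{P,Q}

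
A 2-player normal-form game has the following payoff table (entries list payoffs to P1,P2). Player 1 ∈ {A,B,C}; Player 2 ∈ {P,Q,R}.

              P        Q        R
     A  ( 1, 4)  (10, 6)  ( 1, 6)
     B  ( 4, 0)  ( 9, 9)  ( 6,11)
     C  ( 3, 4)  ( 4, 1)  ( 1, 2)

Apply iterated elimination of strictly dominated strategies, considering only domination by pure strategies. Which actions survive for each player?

Remaining: P1:{A,B} P2:{Q,R}

P1 drop C (B beats it: P:4>3 Q:9>4 R:6>1)
P2 drop P (Q beats it: A:6>4 B:9>0)
P1→{A,B} P2→{Q,R}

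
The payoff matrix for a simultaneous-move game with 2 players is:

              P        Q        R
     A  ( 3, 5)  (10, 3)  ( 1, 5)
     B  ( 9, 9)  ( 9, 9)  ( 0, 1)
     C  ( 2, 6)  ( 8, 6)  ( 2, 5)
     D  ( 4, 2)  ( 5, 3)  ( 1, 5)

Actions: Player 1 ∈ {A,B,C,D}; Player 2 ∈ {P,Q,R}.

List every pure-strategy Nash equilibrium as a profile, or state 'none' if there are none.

(A,P): not NE [P1→B gives 9>3]
(A,Q): not NE [P2→R gives 5>3]
(A,R): not NE [P1→C gives 2>1]
(B,P): NE
(B,Q): not NE [P1→A gives 10>9]
(B,R): not NE [P1→C gives 2>0; P2→Q gives 9>1]
(C,P): not NE [P1→B gives 9>2]
(C,Q): not NE [P1→A gives 10>8]
(C,R): not NE [P2→Q gives 6>5]
(D,P): not NE [P1→B gives 9>4; P2→R gives 5>2]
(D,Q): not NE [P1→A gives 10>5; P2→R gives 5>3]
(D,R): not NE [P1→C gives 2>1]

NE set: (B,P)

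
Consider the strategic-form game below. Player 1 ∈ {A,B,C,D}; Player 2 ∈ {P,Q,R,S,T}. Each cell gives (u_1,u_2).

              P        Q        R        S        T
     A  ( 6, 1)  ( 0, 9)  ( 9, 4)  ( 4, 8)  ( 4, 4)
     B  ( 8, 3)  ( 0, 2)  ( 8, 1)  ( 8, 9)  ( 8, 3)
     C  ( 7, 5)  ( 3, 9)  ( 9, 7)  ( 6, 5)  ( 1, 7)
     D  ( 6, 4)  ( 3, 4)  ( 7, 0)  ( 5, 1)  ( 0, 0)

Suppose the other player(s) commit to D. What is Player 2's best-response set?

argmax u_2 = {P,Q}

u_2(P vs D) = 4
u_2(Q vs D) = 4
u_2(R vs D) = 0
u_2(S vs D) = 1
u_2(T vs D) = 0
max payoff 4 at {P,Q}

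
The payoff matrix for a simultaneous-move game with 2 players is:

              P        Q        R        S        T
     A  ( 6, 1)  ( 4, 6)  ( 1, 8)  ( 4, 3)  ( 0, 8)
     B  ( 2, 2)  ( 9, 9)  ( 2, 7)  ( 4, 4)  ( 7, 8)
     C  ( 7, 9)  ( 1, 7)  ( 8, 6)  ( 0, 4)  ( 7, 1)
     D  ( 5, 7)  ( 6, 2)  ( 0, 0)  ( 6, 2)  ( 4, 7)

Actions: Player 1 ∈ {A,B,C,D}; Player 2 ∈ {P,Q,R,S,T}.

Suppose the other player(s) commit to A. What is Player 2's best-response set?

P2 best: {R,T}

u_2(P vs A) = 1
u_2(Q vs A) = 6
u_2(R vs A) = 8
u_2(S vs A) = 3
u_2(T vs A) = 8
max payoff 8 at {R,T}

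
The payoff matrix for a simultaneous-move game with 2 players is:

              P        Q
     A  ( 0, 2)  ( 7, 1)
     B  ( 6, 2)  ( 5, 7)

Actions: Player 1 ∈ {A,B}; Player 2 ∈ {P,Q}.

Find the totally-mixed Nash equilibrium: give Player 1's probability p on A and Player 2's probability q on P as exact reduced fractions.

P1 mixes 5/6 on A; P2 mixes 1/4 on P

P1 indiff ⇒ q·0+(1-q)·7 = q·6+(1-q)·5 ⇒ q(-6) = (1-q)(-2) ⇒ q = 1/4
P2 indiff ⇒ p·2+(1-p)·2 = p·1+(1-p)·7 ⇒ p(1) = (1-p)(5) ⇒ p = 5/6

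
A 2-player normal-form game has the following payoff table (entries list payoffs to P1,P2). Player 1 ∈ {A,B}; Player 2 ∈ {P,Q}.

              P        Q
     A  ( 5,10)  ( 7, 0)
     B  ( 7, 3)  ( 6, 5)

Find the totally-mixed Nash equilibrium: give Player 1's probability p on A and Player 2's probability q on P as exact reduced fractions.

(p,q) = (1/6, 1/3)

P1 indiff ⇒ q·5+(1-q)·7 = q·7+(1-q)·6 ⇒ q(-2) = (1-q)(-1) ⇒ q = 1/3
P2 indiff ⇒ p·10+(1-p)·3 = p·0+(1-p)·5 ⇒ p(10) = (1-p)(2) ⇒ p = 1/6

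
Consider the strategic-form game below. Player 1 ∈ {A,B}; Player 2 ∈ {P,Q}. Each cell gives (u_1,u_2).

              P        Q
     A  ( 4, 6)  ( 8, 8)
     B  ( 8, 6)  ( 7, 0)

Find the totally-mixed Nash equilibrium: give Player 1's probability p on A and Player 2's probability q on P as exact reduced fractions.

P1 indiff ⇒ q·4+(1-q)·8 = q·8+(1-q)·7 ⇒ q(-4) = (1-q)(-1) ⇒ q = 1/5
P2 indiff ⇒ p·6+(1-p)·6 = p·8+(1-p)·0 ⇒ p(-2) = (1-p)(-6) ⇒ p = 3/4

p=3/4, q=1/5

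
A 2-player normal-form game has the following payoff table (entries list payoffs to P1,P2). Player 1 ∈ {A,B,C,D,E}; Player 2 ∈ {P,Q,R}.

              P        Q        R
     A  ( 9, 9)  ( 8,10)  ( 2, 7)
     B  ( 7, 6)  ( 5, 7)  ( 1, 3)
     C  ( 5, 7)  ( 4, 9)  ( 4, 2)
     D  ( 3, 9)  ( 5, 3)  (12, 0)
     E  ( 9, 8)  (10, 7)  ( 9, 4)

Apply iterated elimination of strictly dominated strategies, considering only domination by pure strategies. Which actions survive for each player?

Survivors P1:{A,E} P2:{P,Q}

P1 drop B (A beats it: P:9>7 Q:8>5 R:2>1)
P1 drop C (E beats it: P:9>5 Q:10>4 R:9>4)
P2 drop R (P beats it: A:9>7 D:9>0 E:8>4)
P1 drop D (A beats it: P:9>3 Q:8>5)
P1→{A,E} P2→{P,Q}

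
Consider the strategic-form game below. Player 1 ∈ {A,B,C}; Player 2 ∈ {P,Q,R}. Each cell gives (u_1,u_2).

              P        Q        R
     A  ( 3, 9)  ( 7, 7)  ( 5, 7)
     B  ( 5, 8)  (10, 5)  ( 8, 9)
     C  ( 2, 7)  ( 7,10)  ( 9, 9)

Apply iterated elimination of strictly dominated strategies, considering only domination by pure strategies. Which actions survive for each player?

IESDS → P1:{B,C} P2:{Q,R}

P1 drop A (B beats it: P:5>3 Q:10>7 R:8>5)
P2 drop P (R beats it: B:9>8 C:9>7)
P1→{B,C} P2→{Q,R}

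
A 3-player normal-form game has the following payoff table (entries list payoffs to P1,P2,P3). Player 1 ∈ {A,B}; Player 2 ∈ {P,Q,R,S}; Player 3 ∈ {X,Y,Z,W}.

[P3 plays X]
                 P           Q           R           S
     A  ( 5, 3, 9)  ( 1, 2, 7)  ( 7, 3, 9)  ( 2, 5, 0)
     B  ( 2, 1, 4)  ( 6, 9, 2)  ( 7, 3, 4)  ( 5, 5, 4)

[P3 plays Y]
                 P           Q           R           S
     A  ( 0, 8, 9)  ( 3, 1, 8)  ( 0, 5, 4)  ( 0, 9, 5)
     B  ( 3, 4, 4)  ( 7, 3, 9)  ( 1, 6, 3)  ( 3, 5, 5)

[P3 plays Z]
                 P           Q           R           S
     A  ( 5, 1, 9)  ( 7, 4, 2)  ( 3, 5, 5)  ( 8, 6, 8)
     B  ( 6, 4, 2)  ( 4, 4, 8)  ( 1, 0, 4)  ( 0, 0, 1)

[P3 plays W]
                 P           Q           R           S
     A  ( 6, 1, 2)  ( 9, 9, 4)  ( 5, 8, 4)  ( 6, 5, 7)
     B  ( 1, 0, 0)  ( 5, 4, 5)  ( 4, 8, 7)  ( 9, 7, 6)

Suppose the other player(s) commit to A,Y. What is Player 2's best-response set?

argmax u_2 = {S}

u_2(P vs A,Y) = 8
u_2(Q vs A,Y) = 1
u_2(R vs A,Y) = 5
u_2(S vs A,Y) = 9
max payoff 9 at {S}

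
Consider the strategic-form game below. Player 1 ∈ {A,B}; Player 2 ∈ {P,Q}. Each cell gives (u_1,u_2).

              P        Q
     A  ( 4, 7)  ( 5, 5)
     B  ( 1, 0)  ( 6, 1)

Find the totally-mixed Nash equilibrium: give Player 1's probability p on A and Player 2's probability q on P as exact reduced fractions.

p=1/3, q=1/4

P1 indiff ⇒ q·4+(1-q)·5 = q·1+(1-q)·6 ⇒ q(3) = (1-q)(1) ⇒ q = 1/4
P2 indiff ⇒ p·7+(1-p)·0 = p·5+(1-p)·1 ⇒ p(2) = (1-p)(1) ⇒ p = 1/3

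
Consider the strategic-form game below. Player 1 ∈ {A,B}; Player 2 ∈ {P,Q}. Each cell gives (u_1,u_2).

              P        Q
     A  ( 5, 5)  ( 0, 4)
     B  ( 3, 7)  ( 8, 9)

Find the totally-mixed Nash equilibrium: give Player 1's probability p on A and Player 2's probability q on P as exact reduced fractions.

P1 mixes 2/3 on A; P2 mixes 4/5 on P

P1 indiff ⇒ q·5+(1-q)·0 = q·3+(1-q)·8 ⇒ q(2) = (1-q)(8) ⇒ q = 4/5
P2 indiff ⇒ p·5+(1-p)·7 = p·4+(1-p)·9 ⇒ p(1) = (1-p)(2) ⇒ p = 2/3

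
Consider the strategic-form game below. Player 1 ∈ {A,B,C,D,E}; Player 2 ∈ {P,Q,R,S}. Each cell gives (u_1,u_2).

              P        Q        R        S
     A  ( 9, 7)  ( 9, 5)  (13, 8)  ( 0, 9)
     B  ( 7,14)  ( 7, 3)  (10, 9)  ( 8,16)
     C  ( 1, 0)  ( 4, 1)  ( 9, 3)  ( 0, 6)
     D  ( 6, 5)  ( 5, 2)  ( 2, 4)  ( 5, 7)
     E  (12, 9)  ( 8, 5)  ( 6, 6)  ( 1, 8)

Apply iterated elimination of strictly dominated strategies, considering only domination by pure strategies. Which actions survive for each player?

P1 drop C (B beats it: P:7>1 Q:7>4 R:10>9 S:8>0)
P1 drop D (B beats it: P:7>6 Q:7>5 R:10>2 S:8>5)
P2 drop Q (P beats it: A:7>5 B:14>3 E:9>5)
P2 drop R (S beats it: A:9>8 B:16>9 E:8>6)
P1 drop A (E beats it: P:12>9 S:1>0)
P1→{B,E} P2→{P,S}

IESDS → P1:{B,E} P2:{P,S}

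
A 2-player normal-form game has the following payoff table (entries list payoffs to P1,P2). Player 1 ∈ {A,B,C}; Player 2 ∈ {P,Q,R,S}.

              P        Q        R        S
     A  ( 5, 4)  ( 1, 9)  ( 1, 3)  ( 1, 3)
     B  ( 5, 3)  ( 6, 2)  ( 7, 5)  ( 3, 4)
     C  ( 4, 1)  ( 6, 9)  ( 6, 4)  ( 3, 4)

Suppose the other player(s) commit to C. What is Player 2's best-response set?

BR_2 = {Q}

u_2(P vs C) = 1
u_2(Q vs C) = 9
u_2(R vs C) = 4
u_2(S vs C) = 4
max payoff 9 at {Q}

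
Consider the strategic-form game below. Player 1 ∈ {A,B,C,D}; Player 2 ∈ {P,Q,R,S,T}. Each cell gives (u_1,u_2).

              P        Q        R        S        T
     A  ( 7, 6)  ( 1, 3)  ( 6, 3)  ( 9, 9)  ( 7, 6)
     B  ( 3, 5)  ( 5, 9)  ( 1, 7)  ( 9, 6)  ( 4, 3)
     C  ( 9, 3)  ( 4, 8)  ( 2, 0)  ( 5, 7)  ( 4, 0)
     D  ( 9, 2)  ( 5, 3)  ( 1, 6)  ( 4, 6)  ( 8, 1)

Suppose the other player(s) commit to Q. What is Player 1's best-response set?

P1 best: {B,D}

u_1(A vs Q) = 1
u_1(B vs Q) = 5
u_1(C vs Q) = 4
u_1(D vs Q) = 5
max payoff 5 at {B,D}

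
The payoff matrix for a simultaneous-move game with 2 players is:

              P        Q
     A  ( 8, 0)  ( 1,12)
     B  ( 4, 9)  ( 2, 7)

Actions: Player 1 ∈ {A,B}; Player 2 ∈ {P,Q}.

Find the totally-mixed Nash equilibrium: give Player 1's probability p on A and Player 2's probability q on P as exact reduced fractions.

P1 indiff ⇒ q·8+(1-q)·1 = q·4+(1-q)·2 ⇒ q(4) = (1-q)(1) ⇒ q = 1/5
P2 indiff ⇒ p·0+(1-p)·9 = p·12+(1-p)·7 ⇒ p(-12) = (1-p)(-2) ⇒ p = 1/7

P1 mixes 1/7 on A; P2 mixes 1/5 on P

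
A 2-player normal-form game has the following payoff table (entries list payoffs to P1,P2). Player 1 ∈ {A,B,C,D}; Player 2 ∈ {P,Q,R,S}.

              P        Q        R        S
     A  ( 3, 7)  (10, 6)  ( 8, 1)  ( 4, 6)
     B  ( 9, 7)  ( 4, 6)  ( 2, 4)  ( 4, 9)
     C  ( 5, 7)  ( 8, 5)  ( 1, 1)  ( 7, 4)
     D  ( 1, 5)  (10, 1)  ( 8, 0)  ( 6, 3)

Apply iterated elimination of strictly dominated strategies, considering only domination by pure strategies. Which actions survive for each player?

P2 drop Q (P beats it: A:7>6 B:7>6 C:7>5 D:5>1)
P2 drop R (P beats it: A:7>1 B:7>4 C:7>1 D:5>0)
P1 drop A (C beats it: P:5>3 S:7>4)
P1 drop D (C beats it: P:5>1 S:7>6)
P1→{B,C} P2→{P,S}

IESDS → P1:{B,C} P2:{P,S}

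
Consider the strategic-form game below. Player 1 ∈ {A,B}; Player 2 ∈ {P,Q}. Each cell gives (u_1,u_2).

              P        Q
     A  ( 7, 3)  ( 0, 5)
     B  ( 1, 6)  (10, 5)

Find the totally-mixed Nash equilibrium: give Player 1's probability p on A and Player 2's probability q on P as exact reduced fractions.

P1 indiff ⇒ q·7+(1-q)·0 = q·1+(1-q)·10 ⇒ q(6) = (1-q)(10) ⇒ q = 5/8
P2 indiff ⇒ p·3+(1-p)·6 = p·5+(1-p)·5 ⇒ p(-2) = (1-p)(-1) ⇒ p = 1/3

(p,q) = (1/3, 5/8)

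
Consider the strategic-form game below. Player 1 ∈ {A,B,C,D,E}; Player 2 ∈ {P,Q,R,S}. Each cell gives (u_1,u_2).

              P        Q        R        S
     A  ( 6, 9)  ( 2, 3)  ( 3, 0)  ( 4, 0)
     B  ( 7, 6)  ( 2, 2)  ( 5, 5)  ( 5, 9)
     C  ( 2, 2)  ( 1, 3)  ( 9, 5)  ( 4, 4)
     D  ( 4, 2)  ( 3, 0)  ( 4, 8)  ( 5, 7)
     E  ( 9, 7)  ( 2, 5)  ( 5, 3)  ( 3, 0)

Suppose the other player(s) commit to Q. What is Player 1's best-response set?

u_1(A vs Q) = 2
u_1(B vs Q) = 2
u_1(C vs Q) = 1
u_1(D vs Q) = 3
u_1(E vs Q) = 2
max payoff 3 at {D}

argmax u_1 = {D}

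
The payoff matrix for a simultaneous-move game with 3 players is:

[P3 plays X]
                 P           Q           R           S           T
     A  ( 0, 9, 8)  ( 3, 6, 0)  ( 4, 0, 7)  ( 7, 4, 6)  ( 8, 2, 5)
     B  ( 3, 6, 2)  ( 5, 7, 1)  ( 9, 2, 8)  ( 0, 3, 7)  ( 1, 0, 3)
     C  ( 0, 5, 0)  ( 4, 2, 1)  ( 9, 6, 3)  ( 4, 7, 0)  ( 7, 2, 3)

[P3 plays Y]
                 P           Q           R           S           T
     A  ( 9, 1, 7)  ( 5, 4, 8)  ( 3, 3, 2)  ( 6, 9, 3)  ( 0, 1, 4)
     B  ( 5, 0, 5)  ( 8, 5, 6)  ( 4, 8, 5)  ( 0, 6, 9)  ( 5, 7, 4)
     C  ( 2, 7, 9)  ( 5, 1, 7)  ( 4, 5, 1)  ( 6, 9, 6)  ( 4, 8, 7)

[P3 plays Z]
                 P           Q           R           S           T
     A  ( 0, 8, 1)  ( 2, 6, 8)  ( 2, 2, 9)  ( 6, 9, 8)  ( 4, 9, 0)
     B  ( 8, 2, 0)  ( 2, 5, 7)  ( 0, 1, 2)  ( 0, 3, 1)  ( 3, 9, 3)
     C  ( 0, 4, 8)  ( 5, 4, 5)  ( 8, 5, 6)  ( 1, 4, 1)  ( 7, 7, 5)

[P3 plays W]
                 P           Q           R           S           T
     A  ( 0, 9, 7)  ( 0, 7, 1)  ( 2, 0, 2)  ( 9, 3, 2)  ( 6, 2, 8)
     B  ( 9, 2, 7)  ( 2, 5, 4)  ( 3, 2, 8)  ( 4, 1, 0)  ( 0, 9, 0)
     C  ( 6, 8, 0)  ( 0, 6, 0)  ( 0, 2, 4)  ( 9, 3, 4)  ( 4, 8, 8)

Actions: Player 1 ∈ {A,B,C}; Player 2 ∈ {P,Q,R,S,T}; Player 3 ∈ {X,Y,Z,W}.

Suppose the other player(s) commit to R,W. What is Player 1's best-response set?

argmax u_1 = {B}

u_1(A vs R,W) = 2
u_1(B vs R,W) = 3
u_1(C vs R,W) = 0
max payoff 3 at {B}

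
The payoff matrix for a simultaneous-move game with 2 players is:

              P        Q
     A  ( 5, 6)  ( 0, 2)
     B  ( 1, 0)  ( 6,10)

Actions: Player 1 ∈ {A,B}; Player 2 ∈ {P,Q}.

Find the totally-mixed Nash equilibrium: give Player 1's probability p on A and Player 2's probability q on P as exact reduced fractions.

P1 indiff ⇒ q·5+(1-q)·0 = q·1+(1-q)·6 ⇒ q(4) = (1-q)(6) ⇒ q = 3/5
P2 indiff ⇒ p·6+(1-p)·0 = p·2+(1-p)·10 ⇒ p(4) = (1-p)(10) ⇒ p = 5/7

P1 mixes 5/7 on A; P2 mixes 3/5 on P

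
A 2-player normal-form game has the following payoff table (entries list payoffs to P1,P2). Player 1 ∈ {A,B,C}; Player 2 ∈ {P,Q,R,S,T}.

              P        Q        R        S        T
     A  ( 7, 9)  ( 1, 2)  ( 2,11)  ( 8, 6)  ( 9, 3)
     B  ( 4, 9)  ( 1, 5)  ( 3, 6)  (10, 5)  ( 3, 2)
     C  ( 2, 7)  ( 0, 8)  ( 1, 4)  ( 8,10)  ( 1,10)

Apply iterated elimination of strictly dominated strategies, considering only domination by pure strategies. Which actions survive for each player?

P1 drop C (B beats it: P:4>2 Q:1>0 R:3>1 S:10>8 T:3>1)
P2 drop Q (P beats it: A:9>2 B:9>5)
P2 drop S (P beats it: A:9>6 B:9>5)
P2 drop T (P beats it: A:9>3 B:9>2)
P1→{A,B} P2→{P,R}

Remaining: P1:{A,B} P2:{P,R}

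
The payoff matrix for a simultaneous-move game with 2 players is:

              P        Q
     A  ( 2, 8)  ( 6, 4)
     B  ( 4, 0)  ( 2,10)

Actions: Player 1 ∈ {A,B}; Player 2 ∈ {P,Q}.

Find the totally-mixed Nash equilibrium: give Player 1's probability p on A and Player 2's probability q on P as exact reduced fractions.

P1 indiff ⇒ q·2+(1-q)·6 = q·4+(1-q)·2 ⇒ q(-2) = (1-q)(-4) ⇒ q = 2/3
P2 indiff ⇒ p·8+(1-p)·0 = p·4+(1-p)·10 ⇒ p(4) = (1-p)(10) ⇒ p = 5/7

P1 mixes 5/7 on A; P2 mixes 2/3 on P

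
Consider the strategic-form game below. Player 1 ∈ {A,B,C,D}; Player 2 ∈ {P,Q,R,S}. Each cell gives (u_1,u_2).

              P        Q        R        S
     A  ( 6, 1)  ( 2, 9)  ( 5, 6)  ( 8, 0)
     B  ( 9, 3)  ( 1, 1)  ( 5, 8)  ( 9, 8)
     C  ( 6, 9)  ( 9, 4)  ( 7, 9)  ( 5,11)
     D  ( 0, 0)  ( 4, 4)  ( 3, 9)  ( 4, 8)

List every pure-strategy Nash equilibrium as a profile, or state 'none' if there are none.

Nash profiles: (B,S)

(A,P): not NE [P1→B gives 9>6; P2→Q gives 9>1]
(A,Q): not NE [P1→C gives 9>2]
(A,R): not NE [P1→C gives 7>5; P2→Q gives 9>6]
(A,S): not NE [P1→B gives 9>8; P2→Q gives 9>0]
(B,P): not NE [P2→S gives 8>3]
(B,Q): not NE [P1→C gives 9>1; P2→S gives 8>1]
(B,R): not NE [P1→C gives 7>5]
(B,S): NE
(C,P): not NE [P1→B gives 9>6; P2→S gives 11>9]
(C,Q): not NE [P2→S gives 11>4]
(C,R): not NE [P2→S gives 11>9]
(C,S): not NE [P1→B gives 9>5]
(D,P): not NE [P1→B gives 9>0; P2→R gives 9>0]
(D,Q): not NE [P1→C gives 9>4; P2→R gives 9>4]
(D,R): not NE [P1→C gives 7>3]
(D,S): not NE [P1→B gives 9>4; P2→R gives 9>8]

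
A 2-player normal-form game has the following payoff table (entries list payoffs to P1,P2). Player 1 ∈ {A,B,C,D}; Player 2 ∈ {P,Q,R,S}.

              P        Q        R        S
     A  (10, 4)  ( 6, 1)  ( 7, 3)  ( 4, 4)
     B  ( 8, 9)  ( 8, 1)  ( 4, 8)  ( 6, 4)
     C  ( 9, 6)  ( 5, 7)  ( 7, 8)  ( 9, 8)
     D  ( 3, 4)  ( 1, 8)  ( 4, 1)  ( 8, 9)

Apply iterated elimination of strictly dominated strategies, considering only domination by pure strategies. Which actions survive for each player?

P1 drop D (C beats it: P:9>3 Q:5>1 R:7>4 S:9>8)
P2 drop Q (R beats it: A:3>1 B:8>1 C:8>7)
P1 drop B (C beats it: P:9>8 R:7>4 S:9>6)
P1→{A,C} P2→{P,R,S}

Remaining: P1:{A,C} P2:{P,R,S}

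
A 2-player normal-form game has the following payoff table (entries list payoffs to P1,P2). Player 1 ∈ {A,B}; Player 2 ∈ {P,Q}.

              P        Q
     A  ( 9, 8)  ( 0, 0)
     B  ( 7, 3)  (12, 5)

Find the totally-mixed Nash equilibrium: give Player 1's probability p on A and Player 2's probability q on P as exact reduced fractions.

P1 mixes 1/5 on A; P2 mixes 6/7 on P

P1 indiff ⇒ q·9+(1-q)·0 = q·7+(1-q)·12 ⇒ q(2) = (1-q)(12) ⇒ q = 6/7
P2 indiff ⇒ p·8+(1-p)·3 = p·0+(1-p)·5 ⇒ p(8) = (1-p)(2) ⇒ p = 1/5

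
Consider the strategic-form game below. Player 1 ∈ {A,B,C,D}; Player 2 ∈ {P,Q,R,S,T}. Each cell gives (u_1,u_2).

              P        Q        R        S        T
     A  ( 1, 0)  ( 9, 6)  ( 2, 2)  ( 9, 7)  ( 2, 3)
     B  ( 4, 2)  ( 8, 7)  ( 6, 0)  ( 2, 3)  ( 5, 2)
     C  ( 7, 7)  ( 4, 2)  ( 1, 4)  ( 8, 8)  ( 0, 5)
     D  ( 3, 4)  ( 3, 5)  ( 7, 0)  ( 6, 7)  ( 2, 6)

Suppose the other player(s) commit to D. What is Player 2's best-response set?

u_2(P vs D) = 4
u_2(Q vs D) = 5
u_2(R vs D) = 0
u_2(S vs D) = 7
u_2(T vs D) = 6
max payoff 7 at {S}

BR_2 = {S}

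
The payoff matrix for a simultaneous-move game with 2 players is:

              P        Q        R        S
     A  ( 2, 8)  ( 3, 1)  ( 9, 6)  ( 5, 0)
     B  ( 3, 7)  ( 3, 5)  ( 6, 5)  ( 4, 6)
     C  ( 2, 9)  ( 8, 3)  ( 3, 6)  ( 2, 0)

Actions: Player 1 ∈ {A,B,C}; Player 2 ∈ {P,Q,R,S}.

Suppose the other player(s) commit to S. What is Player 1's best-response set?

P1 best: {A}

u_1(A vs S) = 5
u_1(B vs S) = 4
u_1(C vs S) = 2
max payoff 5 at {A}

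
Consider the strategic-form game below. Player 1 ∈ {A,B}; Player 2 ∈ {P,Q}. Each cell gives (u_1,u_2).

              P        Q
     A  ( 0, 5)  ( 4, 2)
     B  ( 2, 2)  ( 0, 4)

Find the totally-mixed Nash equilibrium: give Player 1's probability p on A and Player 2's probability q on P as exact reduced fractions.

p=2/5, q=2/3

P1 indiff ⇒ q·0+(1-q)·4 = q·2+(1-q)·0 ⇒ q(-2) = (1-q)(-4) ⇒ q = 2/3
P2 indiff ⇒ p·5+(1-p)·2 = p·2+(1-p)·4 ⇒ p(3) = (1-p)(2) ⇒ p = 2/5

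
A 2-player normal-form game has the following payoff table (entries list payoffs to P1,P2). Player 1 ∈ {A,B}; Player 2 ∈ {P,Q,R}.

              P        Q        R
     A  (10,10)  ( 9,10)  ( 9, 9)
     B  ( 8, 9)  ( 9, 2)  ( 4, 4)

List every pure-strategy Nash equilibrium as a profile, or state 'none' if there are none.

(A,P): NE
(A,Q): NE
(A,R): not NE [P2→Q gives 10>9]
(B,P): not NE [P1→A gives 10>8]
(B,Q): not NE [P2→P gives 9>2]
(B,R): not NE [P1→A gives 9>4; P2→P gives 9>4]

NE set: (A,P), (A,Q)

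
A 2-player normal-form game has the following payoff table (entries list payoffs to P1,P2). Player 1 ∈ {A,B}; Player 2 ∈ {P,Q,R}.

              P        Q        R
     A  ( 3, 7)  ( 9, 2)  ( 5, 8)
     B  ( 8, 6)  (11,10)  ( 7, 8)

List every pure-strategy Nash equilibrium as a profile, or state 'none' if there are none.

PSNE = {(B,Q)}

(A,P): not NE [P1→B gives 8>3; P2→R gives 8>7]
(A,Q): not NE [P1→B gives 11>9; P2→R gives 8>2]
(A,R): not NE [P1→B gives 7>5]
(B,P): not NE [P2→Q gives 10>6]
(B,Q): NE
(B,R): not NE [P2→Q gives 10>8]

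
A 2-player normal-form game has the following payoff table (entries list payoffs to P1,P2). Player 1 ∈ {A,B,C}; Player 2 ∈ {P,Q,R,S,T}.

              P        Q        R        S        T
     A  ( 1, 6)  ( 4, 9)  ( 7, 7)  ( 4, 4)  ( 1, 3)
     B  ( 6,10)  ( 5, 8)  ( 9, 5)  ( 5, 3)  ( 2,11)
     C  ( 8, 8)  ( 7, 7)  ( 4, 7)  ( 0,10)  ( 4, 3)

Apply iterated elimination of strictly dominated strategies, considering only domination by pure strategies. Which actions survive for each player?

Survivors P1:{B,C} P2:{P,S,T}

P1 drop A (B beats it: P:6>1 Q:5>4 R:9>7 S:5>4 T:2>1)
P2 drop Q (P beats it: B:10>8 C:8>7)
P2 drop R (P beats it: B:10>5 C:8>7)
P1→{B,C} P2→{P,S,T}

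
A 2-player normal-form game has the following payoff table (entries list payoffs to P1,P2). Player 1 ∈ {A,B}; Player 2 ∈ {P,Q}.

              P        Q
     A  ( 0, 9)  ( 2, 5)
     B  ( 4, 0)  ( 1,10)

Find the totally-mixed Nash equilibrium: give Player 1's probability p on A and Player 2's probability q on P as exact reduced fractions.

p=5/7, q=1/5

P1 indiff ⇒ q·0+(1-q)·2 = q·4+(1-q)·1 ⇒ q(-4) = (1-q)(-1) ⇒ q = 1/5
P2 indiff ⇒ p·9+(1-p)·0 = p·5+(1-p)·10 ⇒ p(4) = (1-p)(10) ⇒ p = 5/7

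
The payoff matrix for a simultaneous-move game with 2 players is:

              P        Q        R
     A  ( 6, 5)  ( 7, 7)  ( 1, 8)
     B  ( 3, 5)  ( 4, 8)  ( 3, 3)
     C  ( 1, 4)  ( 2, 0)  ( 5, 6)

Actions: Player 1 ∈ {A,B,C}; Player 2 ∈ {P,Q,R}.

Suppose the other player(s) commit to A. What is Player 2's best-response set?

argmax u_2 = {R}

u_2(P vs A) = 5
u_2(Q vs A) = 7
u_2(R vs A) = 8
max payoff 8 at {R}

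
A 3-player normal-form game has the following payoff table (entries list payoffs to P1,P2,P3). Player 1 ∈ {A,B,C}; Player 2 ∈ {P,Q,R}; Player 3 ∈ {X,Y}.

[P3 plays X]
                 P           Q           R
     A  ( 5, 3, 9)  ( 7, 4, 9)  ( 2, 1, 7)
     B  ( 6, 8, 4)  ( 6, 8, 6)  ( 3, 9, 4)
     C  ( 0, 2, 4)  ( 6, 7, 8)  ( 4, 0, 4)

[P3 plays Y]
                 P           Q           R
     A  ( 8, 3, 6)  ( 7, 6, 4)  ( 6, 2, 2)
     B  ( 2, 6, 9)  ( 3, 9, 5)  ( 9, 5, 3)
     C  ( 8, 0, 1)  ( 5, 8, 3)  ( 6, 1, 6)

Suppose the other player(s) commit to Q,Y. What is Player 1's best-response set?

u_1(A vs Q,Y) = 7
u_1(B vs Q,Y) = 3
u_1(C vs Q,Y) = 5
max payoff 7 at {A}

argmax u_1 = {A}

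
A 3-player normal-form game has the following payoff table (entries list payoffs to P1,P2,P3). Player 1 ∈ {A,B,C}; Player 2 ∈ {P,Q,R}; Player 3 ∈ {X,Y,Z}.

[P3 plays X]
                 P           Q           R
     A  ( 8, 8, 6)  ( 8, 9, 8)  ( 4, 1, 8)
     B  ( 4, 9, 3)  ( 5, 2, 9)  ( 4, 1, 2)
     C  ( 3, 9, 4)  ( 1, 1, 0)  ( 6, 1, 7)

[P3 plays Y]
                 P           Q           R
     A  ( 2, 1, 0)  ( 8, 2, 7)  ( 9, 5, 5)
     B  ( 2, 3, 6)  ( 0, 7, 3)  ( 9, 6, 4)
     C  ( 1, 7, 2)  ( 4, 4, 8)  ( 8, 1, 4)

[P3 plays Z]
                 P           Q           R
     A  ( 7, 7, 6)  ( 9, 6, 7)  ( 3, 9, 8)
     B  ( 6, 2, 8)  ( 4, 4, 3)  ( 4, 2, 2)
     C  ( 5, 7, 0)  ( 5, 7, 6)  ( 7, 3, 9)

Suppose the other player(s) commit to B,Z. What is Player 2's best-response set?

u_2(P vs B,Z) = 2
u_2(Q vs B,Z) = 4
u_2(R vs B,Z) = 2
max payoff 4 at {Q}

BR_2 = {Q}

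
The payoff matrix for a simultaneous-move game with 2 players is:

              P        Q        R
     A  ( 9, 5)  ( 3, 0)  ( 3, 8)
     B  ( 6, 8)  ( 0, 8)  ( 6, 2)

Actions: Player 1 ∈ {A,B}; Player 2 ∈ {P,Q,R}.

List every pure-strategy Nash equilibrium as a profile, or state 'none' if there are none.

(A,P): not NE [P2→R gives 8>5]
(A,Q): not NE [P2→R gives 8>0]
(A,R): not NE [P1→B gives 6>3]
(B,P): not NE [P1→A gives 9>6]
(B,Q): not NE [P1→A gives 3>0]
(B,R): not NE [P2→Q gives 8>2]

No pure NE.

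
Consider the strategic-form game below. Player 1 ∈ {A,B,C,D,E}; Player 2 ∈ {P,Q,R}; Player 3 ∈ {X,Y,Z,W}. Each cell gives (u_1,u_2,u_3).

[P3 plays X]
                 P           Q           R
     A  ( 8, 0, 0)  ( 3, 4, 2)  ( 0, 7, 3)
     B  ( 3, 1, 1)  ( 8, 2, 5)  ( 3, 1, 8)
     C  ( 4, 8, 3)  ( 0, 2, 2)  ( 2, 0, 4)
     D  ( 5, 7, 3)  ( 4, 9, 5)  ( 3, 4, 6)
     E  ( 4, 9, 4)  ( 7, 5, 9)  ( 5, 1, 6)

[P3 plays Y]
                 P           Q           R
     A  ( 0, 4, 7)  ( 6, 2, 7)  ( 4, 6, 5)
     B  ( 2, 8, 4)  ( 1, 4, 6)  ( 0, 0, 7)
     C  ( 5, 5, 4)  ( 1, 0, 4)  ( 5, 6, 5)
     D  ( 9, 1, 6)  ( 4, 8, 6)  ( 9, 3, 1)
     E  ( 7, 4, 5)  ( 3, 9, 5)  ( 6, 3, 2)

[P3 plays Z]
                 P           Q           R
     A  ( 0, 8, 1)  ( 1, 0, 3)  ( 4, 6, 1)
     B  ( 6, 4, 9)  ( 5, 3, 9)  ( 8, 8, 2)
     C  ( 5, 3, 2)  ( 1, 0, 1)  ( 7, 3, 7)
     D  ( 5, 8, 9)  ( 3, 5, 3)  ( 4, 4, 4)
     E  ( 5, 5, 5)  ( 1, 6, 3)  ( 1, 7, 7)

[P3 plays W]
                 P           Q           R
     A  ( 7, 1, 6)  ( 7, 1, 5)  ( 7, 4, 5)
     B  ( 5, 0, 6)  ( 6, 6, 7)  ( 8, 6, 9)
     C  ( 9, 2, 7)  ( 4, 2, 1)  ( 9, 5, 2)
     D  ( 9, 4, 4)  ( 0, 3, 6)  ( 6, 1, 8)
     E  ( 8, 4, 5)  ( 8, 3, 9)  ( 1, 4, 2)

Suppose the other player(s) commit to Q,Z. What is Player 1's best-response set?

P1 best: {B}

u_1(A vs Q,Z) = 1
u_1(B vs Q,Z) = 5
u_1(C vs Q,Z) = 1
u_1(D vs Q,Z) = 3
u_1(E vs Q,Z) = 1
max payoff 5 at {B}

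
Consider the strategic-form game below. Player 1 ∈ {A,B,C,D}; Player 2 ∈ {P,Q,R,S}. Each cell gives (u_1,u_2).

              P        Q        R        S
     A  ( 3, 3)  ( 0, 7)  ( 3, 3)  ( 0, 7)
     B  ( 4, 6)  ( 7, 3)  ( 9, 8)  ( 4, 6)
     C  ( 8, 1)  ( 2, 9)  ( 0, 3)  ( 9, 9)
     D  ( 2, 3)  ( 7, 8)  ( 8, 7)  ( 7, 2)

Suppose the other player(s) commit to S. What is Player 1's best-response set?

P1 best: {C}

u_1(A vs S) = 0
u_1(B vs S) = 4
u_1(C vs S) = 9
u_1(D vs S) = 7
max payoff 9 at {C}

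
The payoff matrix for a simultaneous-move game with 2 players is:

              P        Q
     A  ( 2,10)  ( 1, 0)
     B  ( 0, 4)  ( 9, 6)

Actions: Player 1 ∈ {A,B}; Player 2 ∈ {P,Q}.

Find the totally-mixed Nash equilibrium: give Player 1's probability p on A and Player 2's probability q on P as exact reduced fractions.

p=1/6, q=4/5

P1 indiff ⇒ q·2+(1-q)·1 = q·0+(1-q)·9 ⇒ q(2) = (1-q)(8) ⇒ q = 4/5
P2 indiff ⇒ p·10+(1-p)·4 = p·0+(1-p)·6 ⇒ p(10) = (1-p)(2) ⇒ p = 1/6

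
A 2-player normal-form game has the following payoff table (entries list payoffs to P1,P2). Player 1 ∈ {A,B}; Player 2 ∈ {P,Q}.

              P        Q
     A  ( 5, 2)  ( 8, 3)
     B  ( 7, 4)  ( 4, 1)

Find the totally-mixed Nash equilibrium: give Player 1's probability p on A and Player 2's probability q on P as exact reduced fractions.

P1 indiff ⇒ q·5+(1-q)·8 = q·7+(1-q)·4 ⇒ q(-2) = (1-q)(-4) ⇒ q = 2/3
P2 indiff ⇒ p·2+(1-p)·4 = p·3+(1-p)·1 ⇒ p(-1) = (1-p)(-3) ⇒ p = 3/4

p=3/4, q=2/3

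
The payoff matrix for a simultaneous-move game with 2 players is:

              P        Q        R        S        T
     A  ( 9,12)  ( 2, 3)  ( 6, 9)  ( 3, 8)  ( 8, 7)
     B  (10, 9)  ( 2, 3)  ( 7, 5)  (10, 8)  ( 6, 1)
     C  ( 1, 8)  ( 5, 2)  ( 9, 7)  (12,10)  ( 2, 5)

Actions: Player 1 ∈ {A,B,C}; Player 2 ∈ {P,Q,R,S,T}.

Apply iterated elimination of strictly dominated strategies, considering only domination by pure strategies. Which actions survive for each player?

P2 drop Q (P beats it: A:12>3 B:9>3 C:8>2)
P2 drop R (P beats it: A:12>9 B:9>5 C:8>7)
P2 drop T (P beats it: A:12>7 B:9>1 C:8>5)
P1 drop A (B beats it: P:10>9 S:10>3)
P1→{B,C} P2→{P,S}

IESDS → P1:{B,C} P2:{P,S}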